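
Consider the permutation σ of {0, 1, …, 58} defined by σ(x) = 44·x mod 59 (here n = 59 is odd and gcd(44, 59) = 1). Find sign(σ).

Start at x=40: 40 → 49 → 32 → 51 → 2 → 29 → 37 → … (one orbit).
Cycle type of π: 58 + 1; total 2 cycles.
With 2 cycles on 59 points, sign = (−1)^{59−2} = -1.

-1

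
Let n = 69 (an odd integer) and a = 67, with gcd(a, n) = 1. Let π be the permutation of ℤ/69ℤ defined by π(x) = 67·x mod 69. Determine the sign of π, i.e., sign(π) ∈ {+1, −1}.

-1

Start at x=67: 67 → 4 → 61 → 16 → 37 → 64 → 10 → … (one orbit).
The orbit structure of x ↦ 67x mod 69: 6 orbits of sizes [22, 22, 22, 1, 1, 1].
Σ(ℓ_i−1) = 69−6 = 63; sign = (−1)^63 = -1.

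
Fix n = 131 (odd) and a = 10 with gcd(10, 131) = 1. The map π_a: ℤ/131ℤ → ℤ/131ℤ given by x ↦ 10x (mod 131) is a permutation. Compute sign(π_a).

Trace 21: π^k(21) = [21, 79, 4, 40, 7, 70, 45] for k=0..6.
The orbit structure of x ↦ 10x mod 131: 2 orbits of sizes [130, 1].
Σ(ℓ_i−1) = 131−2 = 129; sign = (−1)^129 = -1.
(10|131)_J = -1 (Zolotarev's lemma cross-check).

-1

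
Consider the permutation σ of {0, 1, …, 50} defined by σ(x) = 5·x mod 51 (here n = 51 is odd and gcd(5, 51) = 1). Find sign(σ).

+1

Start at x=11: 11 → 4 → 20 → 49 → 41 → 1 → 5 → … (one orbit).
Cycle lengths of π_5 on ℤ/51ℤ: [16, 16, 16, 2, 1]; 5 cycles in total.
Σ(ℓ_i−1) = 51−5 = 46; sign = (−1)^46 = +1.
Zolotarev: (5|51) = +1, matching the cycle-count sign.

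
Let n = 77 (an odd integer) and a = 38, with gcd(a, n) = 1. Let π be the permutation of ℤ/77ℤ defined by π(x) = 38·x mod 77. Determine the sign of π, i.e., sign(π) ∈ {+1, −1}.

-1

Start at x=20: 20 → 67 → 5 → 36 → 59 → 9 → 34 → … (one orbit).
6 cycles of lengths [30, 30, 6, 5, 5, 1].
Σ(ℓ_i−1) = 77−6 = 71; sign = (−1)^71 = -1.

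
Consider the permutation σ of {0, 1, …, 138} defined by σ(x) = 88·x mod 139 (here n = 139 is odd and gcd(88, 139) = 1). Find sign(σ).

-1

Orbit of 21 under x↦88x: [21, 41, 133, 28, 101, 131, 130]… (length divides ord_139(88)).
The orbit structure of x ↦ 88x mod 139: 2 orbits of sizes [138, 1].
139 − 2 = 137 transpositions; sign(π) = (−1)^137 = -1.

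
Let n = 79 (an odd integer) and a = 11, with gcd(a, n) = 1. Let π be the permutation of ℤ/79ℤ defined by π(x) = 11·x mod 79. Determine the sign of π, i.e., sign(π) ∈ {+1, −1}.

+1

Orbit of 25 under x↦11x: [25, 38, 23, 16, 18, 40, 45]… (length divides ord_79(11)).
3 cycles of lengths [39, 39, 1].
n − c = 79 − 3 = 76; sign = (−1)^76 = +1.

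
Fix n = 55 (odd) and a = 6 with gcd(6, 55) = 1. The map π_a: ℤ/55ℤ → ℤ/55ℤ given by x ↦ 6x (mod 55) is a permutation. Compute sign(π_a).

Orbit of 6 under x↦6x: [6, 36, 51, 31, 21, 16, 41]… (length divides ord_55(6)).
Decompose π into cycles: lengths [10, 10, 10, 10, 10, 1, 1, 1, 1, 1] (10 cycles, including the fixed point 0).
55 − 10 = 45 transpositions; sign(π) = (−1)^45 = -1.
Zolotarev: (6|55) = -1, matching the cycle-count sign.

-1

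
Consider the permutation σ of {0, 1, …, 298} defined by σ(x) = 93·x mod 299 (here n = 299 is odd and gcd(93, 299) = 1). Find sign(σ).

Orbit of 277 under x↦93x: [277, 47, 185, 162, 116, 24, 139]… (length divides ord_299(93)).
Decompose π into cycles: lengths [12, 12, 12, 12, 12, 12, 12, 12, 12, 12, 12, 12, 12, 12, 12, 12, 12, 12, 12, 12, 12, 12, 12, 1, 1, 1, 1, 1, 1, 1, 1, 1, 1, 1, 1, 1, 1, 1, 1, 1, 1, 1, 1, 1, 1, 1] (46 cycles, including the fixed point 0).
46 cycles on 299: each ℓ→(−1)^(ℓ−1), product (−1)^253 = -1.

-1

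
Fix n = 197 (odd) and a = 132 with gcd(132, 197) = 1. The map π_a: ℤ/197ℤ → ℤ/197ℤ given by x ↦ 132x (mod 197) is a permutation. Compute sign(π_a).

Start at x=90: 90 → 60 → 40 → 158 → 171 → 114 → 76 → … (one orbit).
Cycle type of π: 49×4 + 1; total 5 cycles.
197 − 5 = 192 transpositions; sign(π) = (−1)^192 = +1.
(132|197)_J = +1 (Zolotarev's lemma cross-check).

+1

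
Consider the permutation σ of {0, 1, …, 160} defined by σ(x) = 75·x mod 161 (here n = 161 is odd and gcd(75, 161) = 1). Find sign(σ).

-1

Start at x=87: 87 → 85 → 96 → 116 → 6 → 128 → 101 → … (one orbit).
Decompose π into cycles: lengths [66, 66, 11, 11, 6, 1] (6 cycles, including the fixed point 0).
With 6 cycles on 161 points, sign = (−1)^{161−6} = -1.
Via Zolotarev, sign(π_{75}) = (75|161) = -1.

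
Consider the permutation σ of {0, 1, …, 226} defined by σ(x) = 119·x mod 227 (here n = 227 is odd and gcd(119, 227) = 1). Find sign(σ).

-1

Start at x=77: 77 → 83 → 116 → 184 → 104 → 118 → 195 → … (one orbit).
2 cycles of lengths [226, 1].
Σ(ℓ_i−1) = 227−2 = 225; sign = (−1)^225 = -1.
(119|227)_J = -1 (Zolotarev's lemma cross-check).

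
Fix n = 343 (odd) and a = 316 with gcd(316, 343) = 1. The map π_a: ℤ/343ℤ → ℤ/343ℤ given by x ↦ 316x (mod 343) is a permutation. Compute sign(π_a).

Trace 323: π^k(323) = [323, 197, 169, 239, 64, 330, 8] for k=0..6.
The orbit structure of x ↦ 316x mod 343: 19 orbits of sizes [49, 49, 49, 49, 49, 49, 7, 7, 7, 7, 7, 7, 1, 1, 1, 1, 1, 1, 1].
Σ(ℓ_i−1) = 343−19 = 324; sign = (−1)^324 = +1.

+1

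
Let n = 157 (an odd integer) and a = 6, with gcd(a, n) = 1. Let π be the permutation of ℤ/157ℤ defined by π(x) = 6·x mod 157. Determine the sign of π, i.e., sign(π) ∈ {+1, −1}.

-1

Start at x=96: 96 → 105 → 2 → 12 → 72 → 118 → 80 → … (one orbit).
π_6 has 2 disjoint cycles with lengths [156, 1] on {0,…,156}.
With 2 cycles on 157 points, sign = (−1)^{157−2} = -1.
(6|157)_J = -1 (Zolotarev's lemma cross-check).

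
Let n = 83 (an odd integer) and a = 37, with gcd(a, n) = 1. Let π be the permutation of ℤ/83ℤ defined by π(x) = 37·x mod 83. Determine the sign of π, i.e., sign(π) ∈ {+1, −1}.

+1

Trace 31: π^k(31) = [31, 68, 26, 49, 70, 17, 48] for k=0..6.
Cycle lengths of π_37 on ℤ/83ℤ: [41, 41, 1]; 3 cycles in total.
With 3 cycles on 83 points, sign = (−1)^{83−3} = +1.
Zolotarev: (37|83) = +1, matching the cycle-count sign.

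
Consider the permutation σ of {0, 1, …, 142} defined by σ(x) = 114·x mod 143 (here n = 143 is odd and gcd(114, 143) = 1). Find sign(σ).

Start at x=3: 3 → 56 → 92 → 49 → 9 → 25 → 133 → … (one orbit).
The orbit structure of x ↦ 114x mod 143: 9 orbits of sizes [30, 30, 30, 30, 6, 6, 5, 5, 1].
143 − 9 = 134 transpositions; sign(π) = (−1)^134 = +1.

+1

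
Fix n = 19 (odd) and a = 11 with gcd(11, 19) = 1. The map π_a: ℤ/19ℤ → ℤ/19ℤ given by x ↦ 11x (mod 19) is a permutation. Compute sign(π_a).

Trace 1: π^k(1) = [1, 11, 7] for k=0..2.
Cycle lengths of π_11 on ℤ/19ℤ: [3, 3, 3, 3, 3, 3, 1]; 7 cycles in total.
Σ(ℓ_i−1) = 19−7 = 12; sign = (−1)^12 = +1.
Via Zolotarev, sign(π_{11}) = (11|19) = +1.

+1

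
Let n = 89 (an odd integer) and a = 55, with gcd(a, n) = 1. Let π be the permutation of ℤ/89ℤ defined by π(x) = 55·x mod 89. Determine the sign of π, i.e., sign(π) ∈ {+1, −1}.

+1

Orbit of 88 under x↦55x: [88, 34, 1, 55]… (length divides ord_89(55)).
The orbit structure of x ↦ 55x mod 89: 23 orbits of sizes [4, 4, 4, 4, 4, 4, 4, 4, 4, 4, 4, 4, 4, 4, 4, 4, 4, 4, 4, 4, 4, 4, 1].
23 cycles on 89: each ℓ→(−1)^(ℓ−1), product (−1)^66 = +1.
Check: (55/89) = +1 by Zolotarev.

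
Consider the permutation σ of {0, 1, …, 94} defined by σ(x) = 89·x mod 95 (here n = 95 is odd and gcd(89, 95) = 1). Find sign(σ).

Orbit of 6 under x↦89x: [6, 59, 26, 34, 81, 84, 66]… (length divides ord_95(89)).
π_89 has 8 disjoint cycles with lengths [18, 18, 18, 18, 18, 2, 2, 1] on {0,…,94}.
8 cycles on 95: each ℓ→(−1)^(ℓ−1), product (−1)^87 = -1.

-1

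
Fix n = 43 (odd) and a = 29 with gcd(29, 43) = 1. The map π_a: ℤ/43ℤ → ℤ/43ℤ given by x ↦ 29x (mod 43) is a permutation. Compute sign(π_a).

-1

Start at x=18: 18 → 6 → 2 → 15 → 5 → 16 → 34 → … (one orbit).
π_29 has 2 disjoint cycles with lengths [42, 1] on {0,…,42}.
Σ(ℓ_i−1) = 43−2 = 41; sign = (−1)^41 = -1.
Check: (29/43) = -1 by Zolotarev.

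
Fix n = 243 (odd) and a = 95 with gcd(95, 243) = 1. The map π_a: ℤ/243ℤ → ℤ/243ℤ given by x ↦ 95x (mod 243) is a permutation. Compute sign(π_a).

-1

Trace 79: π^k(79) = [79, 215, 13, 20, 199, 194, 205] for k=0..6.
π_95 has 6 disjoint cycles with lengths [162, 54, 18, 6, 2, 1] on {0,…,242}.
243 − 6 = 237 transpositions; sign(π) = (−1)^237 = -1.
Check: (95/243) = -1 by Zolotarev.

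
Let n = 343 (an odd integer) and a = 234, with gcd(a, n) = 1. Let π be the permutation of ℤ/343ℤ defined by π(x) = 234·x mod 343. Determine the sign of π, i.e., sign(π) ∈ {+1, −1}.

Start at x=1: 1 → 234 → 219 → 139 → 284 → 257 → 113 → … (one orbit).
π_234 has 4 disjoint cycles with lengths [294, 42, 6, 1] on {0,…,342}.
sign(π) = (−1)^{n − #cycles} = (−1)^{343−4} = (−1)^339 = -1.
The Jacobi symbol (234|343) = -1 (Zolotarev) agrees.

-1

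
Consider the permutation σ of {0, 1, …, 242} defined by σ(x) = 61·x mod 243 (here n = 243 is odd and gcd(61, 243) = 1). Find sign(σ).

+1

Orbit of 34 under x↦61x: [34, 130, 154, 160, 40, 10, 124]… (length divides ord_243(61)).
Cycle lengths of π_61 on ℤ/243ℤ: [81, 81, 27, 27, 9, 9, 3, 3, 1, 1, 1]; 11 cycles in total.
Σ(ℓ_i−1) = 243−11 = 232; sign = (−1)^232 = +1.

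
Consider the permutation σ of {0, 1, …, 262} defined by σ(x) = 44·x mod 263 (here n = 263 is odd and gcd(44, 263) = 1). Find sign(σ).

Start at x=206: 206 → 122 → 108 → 18 → 3 → 132 → 22 → … (one orbit).
3 cycles of lengths [131, 131, 1].
With 3 cycles on 263 points, sign = (−1)^{263−3} = +1.

+1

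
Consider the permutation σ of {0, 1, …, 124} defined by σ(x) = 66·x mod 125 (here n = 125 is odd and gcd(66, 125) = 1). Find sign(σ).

+1

Orbit of 111 under x↦66x: [111, 76, 16, 56, 71, 61, 26]… (length divides ord_125(66)).
Decompose π into cycles: lengths [25, 25, 25, 25, 5, 5, 5, 5, 1, 1, 1, 1, 1] (13 cycles, including the fixed point 0).
125 − 13 = 112 transpositions; sign(π) = (−1)^112 = +1.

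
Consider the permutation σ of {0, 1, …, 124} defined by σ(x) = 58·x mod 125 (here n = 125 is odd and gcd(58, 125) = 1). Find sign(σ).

Trace 61: π^k(61) = [61, 38, 79, 82, 6, 98, 59] for k=0..6.
The orbit structure of x ↦ 58x mod 125: 4 orbits of sizes [100, 20, 4, 1].
sign(π) = (−1)^{n − #cycles} = (−1)^{125−4} = (−1)^121 = -1.
Zolotarev: (58|125) = -1, matching the cycle-count sign.

-1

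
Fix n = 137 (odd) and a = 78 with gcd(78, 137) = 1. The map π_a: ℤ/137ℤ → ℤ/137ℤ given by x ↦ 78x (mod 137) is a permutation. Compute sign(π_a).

+1

Orbit of 14 under x↦78x: [14, 133, 99, 50, 64, 60, 22]… (length divides ord_137(78)).
Cycle type of π: 34×4 + 1; total 5 cycles.
sign(π) = (−1)^{n − #cycles} = (−1)^{137−5} = (−1)^132 = +1.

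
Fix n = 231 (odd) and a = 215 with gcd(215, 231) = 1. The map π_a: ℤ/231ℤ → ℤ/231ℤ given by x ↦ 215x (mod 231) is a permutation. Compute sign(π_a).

Start at x=4: 4 → 167 → 100 → 17 → 190 → 194 → 130 → … (one orbit).
Cycle lengths of π_215 on ℤ/231ℤ: [30, 30, 30, 30, 30, 30, 10, 10, 10, 6, 6, 6, 2, 1]; 14 cycles in total.
sign(π) = (−1)^{n − #cycles} = (−1)^{231−14} = (−1)^217 = -1.

-1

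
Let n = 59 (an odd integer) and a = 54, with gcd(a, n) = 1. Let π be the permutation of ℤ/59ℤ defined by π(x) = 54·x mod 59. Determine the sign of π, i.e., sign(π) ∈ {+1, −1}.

-1

Start at x=8: 8 → 19 → 23 → 3 → 44 → 16 → 38 → … (one orbit).
π_54 has 2 disjoint cycles with lengths [58, 1] on {0,…,58}.
With 2 cycles on 59 points, sign = (−1)^{59−2} = -1.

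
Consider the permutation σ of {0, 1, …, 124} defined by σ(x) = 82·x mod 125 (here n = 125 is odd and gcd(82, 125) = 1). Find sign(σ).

-1

Trace 49: π^k(49) = [49, 18, 101, 32, 124, 43, 26] for k=0..6.
12 cycles of lengths [20, 20, 20, 20, 20, 4, 4, 4, 4, 4, 4, 1].
sign(π) = (−1)^{n − #cycles} = (−1)^{125−12} = (−1)^113 = -1.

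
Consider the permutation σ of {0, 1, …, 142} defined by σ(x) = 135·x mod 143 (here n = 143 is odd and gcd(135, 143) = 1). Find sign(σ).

-1

Start at x=1: 1 → 135 → 64 → 60 → 92 → 122 → 25 → … (one orbit).
Cycle type of π: 20×6 + 5×2 + 4×3 + 1; total 12 cycles.
sign(π) = (−1)^{n − #cycles} = (−1)^{143−12} = (−1)^131 = -1.
Via Zolotarev, sign(π_{135}) = (135|143) = -1.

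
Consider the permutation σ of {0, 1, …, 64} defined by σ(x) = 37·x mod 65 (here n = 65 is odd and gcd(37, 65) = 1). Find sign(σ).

Start at x=1: 1 → 37 → 4 → 18 → 16 → 7 → 64 → … (one orbit).
Cycle type of π: 12×5 + 4 + 1; total 7 cycles.
7 cycles on 65: each ℓ→(−1)^(ℓ−1), product (−1)^58 = +1.
Check: (37/65) = +1 by Zolotarev.

+1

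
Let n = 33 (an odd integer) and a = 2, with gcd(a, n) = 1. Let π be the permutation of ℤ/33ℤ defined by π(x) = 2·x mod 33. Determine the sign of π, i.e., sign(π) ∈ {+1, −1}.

+1

Orbit of 4 under x↦2x: [4, 8, 16, 32, 31, 29, 25]… (length divides ord_33(2)).
Cycle lengths of π_2 on ℤ/33ℤ: [10, 10, 10, 2, 1]; 5 cycles in total.
n − c = 33 − 5 = 28; sign = (−1)^28 = +1.
Check: (2/33) = +1 by Zolotarev.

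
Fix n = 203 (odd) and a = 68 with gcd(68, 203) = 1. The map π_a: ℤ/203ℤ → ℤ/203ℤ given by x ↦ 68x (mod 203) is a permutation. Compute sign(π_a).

Trace 195: π^k(195) = [195, 65, 157, 120, 40, 81, 27] for k=0..6.
The orbit structure of x ↦ 68x mod 203: 5 orbits of sizes [84, 84, 28, 6, 1].
Σ(ℓ_i−1) = 203−5 = 198; sign = (−1)^198 = +1.
The Jacobi symbol (68|203) = +1 (Zolotarev) agrees.

+1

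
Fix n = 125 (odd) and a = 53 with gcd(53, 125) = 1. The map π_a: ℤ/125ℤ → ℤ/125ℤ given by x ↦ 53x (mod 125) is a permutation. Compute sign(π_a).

Trace 51: π^k(51) = [51, 78, 9, 102, 31, 18, 79] for k=0..6.
Cycle type of π: 100 + 20 + 4 + 1; total 4 cycles.
With 4 cycles on 125 points, sign = (−1)^{125−4} = -1.

-1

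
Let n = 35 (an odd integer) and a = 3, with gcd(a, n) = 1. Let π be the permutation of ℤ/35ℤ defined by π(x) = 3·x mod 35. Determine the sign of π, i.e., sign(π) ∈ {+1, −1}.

Start at x=11: 11 → 33 → 29 → 17 → 16 → 13 → 4 → … (one orbit).
Cycle lengths of π_3 on ℤ/35ℤ: [12, 12, 6, 4, 1]; 5 cycles in total.
5 cycles on 35: each ℓ→(−1)^(ℓ−1), product (−1)^30 = +1.

+1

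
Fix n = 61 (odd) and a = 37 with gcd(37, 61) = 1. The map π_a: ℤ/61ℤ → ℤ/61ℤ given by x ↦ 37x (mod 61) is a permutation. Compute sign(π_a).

-1

Orbit of 37 under x↦37x: [37, 27, 23, 58, 11, 41, 53]… (length divides ord_61(37)).
The orbit structure of x ↦ 37x mod 61: 4 orbits of sizes [20, 20, 20, 1].
sign(π) = (−1)^{n − #cycles} = (−1)^{61−4} = (−1)^57 = -1.
Check: (37/61) = -1 by Zolotarev.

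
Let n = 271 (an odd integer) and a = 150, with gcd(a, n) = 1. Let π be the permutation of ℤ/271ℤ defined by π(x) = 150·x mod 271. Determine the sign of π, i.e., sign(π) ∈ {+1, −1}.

Trace 29: π^k(29) = [29, 14, 203, 98, 66, 144, 191] for k=0..6.
Cycle type of π: 270 + 1; total 2 cycles.
sign(π) = (−1)^{n − #cycles} = (−1)^{271−2} = (−1)^269 = -1.

-1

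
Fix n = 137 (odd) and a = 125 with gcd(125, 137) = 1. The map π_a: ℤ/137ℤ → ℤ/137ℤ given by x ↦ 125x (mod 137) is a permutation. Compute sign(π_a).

-1

Trace 136: π^k(136) = [136, 12, 130, 84, 88, 40, 68] for k=0..6.
π_125 has 2 disjoint cycles with lengths [136, 1] on {0,…,136}.
Σ(ℓ_i−1) = 137−2 = 135; sign = (−1)^135 = -1.
(125|137)_J = -1 (Zolotarev's lemma cross-check).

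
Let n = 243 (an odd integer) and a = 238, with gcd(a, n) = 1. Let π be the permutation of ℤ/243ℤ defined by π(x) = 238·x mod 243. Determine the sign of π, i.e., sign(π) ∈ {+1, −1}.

+1

Start at x=22: 22 → 133 → 64 → 166 → 142 → 19 → 148 → … (one orbit).
Decompose π into cycles: lengths [81, 81, 27, 27, 9, 9, 3, 3, 1, 1, 1] (11 cycles, including the fixed point 0).
11 cycles on 243: each ℓ→(−1)^(ℓ−1), product (−1)^232 = +1.
The Jacobi symbol (238|243) = +1 (Zolotarev) agrees.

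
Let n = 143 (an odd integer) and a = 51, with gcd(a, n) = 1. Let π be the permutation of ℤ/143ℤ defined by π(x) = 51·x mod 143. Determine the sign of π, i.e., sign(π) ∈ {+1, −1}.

-1

Start at x=116: 116 → 53 → 129 → 1 → 51 → 27 → 90 → … (one orbit).
The orbit structure of x ↦ 51x mod 143: 20 orbits of sizes [10, 10, 10, 10, 10, 10, 10, 10, 10, 10, 10, 10, 10, 2, 2, 2, 2, 2, 2, 1].
143 − 20 = 123 transpositions; sign(π) = (−1)^123 = -1.
Via Zolotarev, sign(π_{51}) = (51|143) = -1.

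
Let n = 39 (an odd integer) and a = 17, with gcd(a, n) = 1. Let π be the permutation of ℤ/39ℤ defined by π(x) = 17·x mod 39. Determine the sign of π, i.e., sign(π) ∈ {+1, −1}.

-1

Start at x=17: 17 → 16 → 38 → 22 → 23 → 1 → 17 (one orbit).
Decompose π into cycles: lengths [6, 6, 6, 6, 6, 6, 2, 1] (8 cycles, including the fixed point 0).
With 8 cycles on 39 points, sign = (−1)^{39−8} = -1.
Zolotarev: (17|39) = -1, matching the cycle-count sign.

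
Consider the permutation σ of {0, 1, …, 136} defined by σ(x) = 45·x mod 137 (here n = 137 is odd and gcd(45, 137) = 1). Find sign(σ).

Start at x=77: 77 → 40 → 19 → 33 → 115 → 106 → 112 → … (one orbit).
Cycle type of π: 136 + 1; total 2 cycles.
137 − 2 = 135 transpositions; sign(π) = (−1)^135 = -1.
Via Zolotarev, sign(π_{45}) = (45|137) = -1.

-1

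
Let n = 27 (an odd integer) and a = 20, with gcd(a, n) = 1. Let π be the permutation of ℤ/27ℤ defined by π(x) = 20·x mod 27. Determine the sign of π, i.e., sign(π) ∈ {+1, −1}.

Start at x=13: 13 → 17 → 16 → 23 → 1 → 20 → 22 → … (one orbit).
π_20 has 4 disjoint cycles with lengths [18, 6, 2, 1] on {0,…,26}.
4 cycles on 27: each ℓ→(−1)^(ℓ−1), product (−1)^23 = -1.
Via Zolotarev, sign(π_{20}) = (20|27) = -1.

-1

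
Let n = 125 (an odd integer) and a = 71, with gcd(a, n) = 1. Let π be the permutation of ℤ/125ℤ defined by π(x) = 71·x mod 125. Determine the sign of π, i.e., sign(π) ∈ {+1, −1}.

+1

Trace 121: π^k(121) = [121, 91, 86, 106, 26, 96, 66] for k=0..6.
π_71 has 13 disjoint cycles with lengths [25, 25, 25, 25, 5, 5, 5, 5, 1, 1, 1, 1, 1] on {0,…,124}.
sign(π) = (−1)^{n − #cycles} = (−1)^{125−13} = (−1)^112 = +1.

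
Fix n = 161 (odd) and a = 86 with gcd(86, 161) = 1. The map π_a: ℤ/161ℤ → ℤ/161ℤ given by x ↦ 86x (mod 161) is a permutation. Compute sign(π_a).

-1

Trace 44: π^k(44) = [44, 81, 43, 156, 53, 50, 114] for k=0..6.
6 cycles of lengths [66, 66, 22, 3, 3, 1].
sign(π) = (−1)^{n − #cycles} = (−1)^{161−6} = (−1)^155 = -1.
Zolotarev: (86|161) = -1, matching the cycle-count sign.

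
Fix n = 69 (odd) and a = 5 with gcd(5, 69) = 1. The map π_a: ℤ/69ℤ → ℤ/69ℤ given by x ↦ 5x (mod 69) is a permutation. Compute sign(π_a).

+1

Orbit of 16 under x↦5x: [16, 11, 55, 68, 64, 44, 13]… (length divides ord_69(5)).
π_5 has 5 disjoint cycles with lengths [22, 22, 22, 2, 1] on {0,…,68}.
With 5 cycles on 69 points, sign = (−1)^{69−5} = +1.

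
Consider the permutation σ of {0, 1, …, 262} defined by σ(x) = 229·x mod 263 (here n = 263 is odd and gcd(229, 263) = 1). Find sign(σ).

-1

Start at x=58: 58 → 132 → 246 → 52 → 73 → 148 → 228 → … (one orbit).
π_229 has 2 disjoint cycles with lengths [262, 1] on {0,…,262}.
2 cycles on 263: each ℓ→(−1)^(ℓ−1), product (−1)^261 = -1.
Check: (229/263) = -1 by Zolotarev.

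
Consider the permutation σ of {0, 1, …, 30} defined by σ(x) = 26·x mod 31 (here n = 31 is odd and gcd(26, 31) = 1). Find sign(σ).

Start at x=30: 30 → 5 → 6 → 1 → 26 → 25 → 30 (one orbit).
Cycle lengths of π_26 on ℤ/31ℤ: [6, 6, 6, 6, 6, 1]; 6 cycles in total.
n − c = 31 − 6 = 25; sign = (−1)^25 = -1.

-1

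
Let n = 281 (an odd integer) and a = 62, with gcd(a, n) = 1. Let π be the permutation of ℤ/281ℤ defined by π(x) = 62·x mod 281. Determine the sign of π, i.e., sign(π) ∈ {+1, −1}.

Start at x=68: 68 → 1 → 62 → 191 → 40 → 232 → 53 → … (one orbit).
Cycle type of π: 20×14 + 1; total 15 cycles.
sign(π) = (−1)^{n − #cycles} = (−1)^{281−15} = (−1)^266 = +1.

+1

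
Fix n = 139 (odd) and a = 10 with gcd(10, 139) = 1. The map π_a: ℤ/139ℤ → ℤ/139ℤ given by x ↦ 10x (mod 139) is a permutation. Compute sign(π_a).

-1

Trace 27: π^k(27) = [27, 131, 59, 34, 62, 64, 84] for k=0..6.
Cycle lengths of π_10 on ℤ/139ℤ: [46, 46, 46, 1]; 4 cycles in total.
n − c = 139 − 4 = 135; sign = (−1)^135 = -1.
(10|139)_J = -1 (Zolotarev's lemma cross-check).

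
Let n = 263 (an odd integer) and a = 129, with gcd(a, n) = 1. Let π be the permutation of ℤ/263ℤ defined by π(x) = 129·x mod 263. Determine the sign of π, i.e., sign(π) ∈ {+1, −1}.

+1

Start at x=181: 181 → 205 → 145 → 32 → 183 → 200 → 26 → … (one orbit).
π_129 has 3 disjoint cycles with lengths [131, 131, 1] on {0,…,262}.
With 3 cycles on 263 points, sign = (−1)^{263−3} = +1.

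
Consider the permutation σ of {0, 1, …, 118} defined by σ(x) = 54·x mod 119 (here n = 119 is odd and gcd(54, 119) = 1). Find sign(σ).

Trace 6: π^k(6) = [6, 86, 3, 43, 61, 81, 90] for k=0..6.
The orbit structure of x ↦ 54x mod 119: 5 orbits of sizes [48, 48, 16, 6, 1].
n − c = 119 − 5 = 114; sign = (−1)^114 = +1.

+1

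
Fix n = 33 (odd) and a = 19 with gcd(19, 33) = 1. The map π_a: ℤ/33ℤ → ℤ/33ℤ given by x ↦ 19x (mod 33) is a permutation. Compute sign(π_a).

Trace 16: π^k(16) = [16, 7, 1, 19, 31, 28, 4] for k=0..6.
6 cycles of lengths [10, 10, 10, 1, 1, 1].
sign(π) = (−1)^{n − #cycles} = (−1)^{33−6} = (−1)^27 = -1.
The Jacobi symbol (19|33) = -1 (Zolotarev) agrees.

-1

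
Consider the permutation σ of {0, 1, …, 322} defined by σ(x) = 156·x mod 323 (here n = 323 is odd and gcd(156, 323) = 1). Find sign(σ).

-1

Trace 207: π^k(207) = [207, 315, 44, 81, 39, 270, 130] for k=0..6.
The orbit structure of x ↦ 156x mod 323: 6 orbits of sizes [144, 144, 16, 9, 9, 1].
Σ(ℓ_i−1) = 323−6 = 317; sign = (−1)^317 = -1.
Zolotarev: (156|323) = -1, matching the cycle-count sign.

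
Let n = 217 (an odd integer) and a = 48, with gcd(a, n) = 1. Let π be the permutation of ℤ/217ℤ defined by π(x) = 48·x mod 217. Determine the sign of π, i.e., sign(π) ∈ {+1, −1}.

+1

Orbit of 209 under x↦48x: [209, 50, 13, 190, 6, 71, 153]… (length divides ord_217(48)).
π_48 has 11 disjoint cycles with lengths [30, 30, 30, 30, 30, 30, 30, 2, 2, 2, 1] on {0,…,216}.
11 cycles on 217: each ℓ→(−1)^(ℓ−1), product (−1)^206 = +1.
(48|217)_J = +1 (Zolotarev's lemma cross-check).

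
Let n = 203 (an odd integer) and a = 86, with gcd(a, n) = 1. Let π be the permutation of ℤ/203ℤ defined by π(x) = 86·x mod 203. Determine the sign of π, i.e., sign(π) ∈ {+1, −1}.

+1

Orbit of 30 under x↦86x: [30, 144, 1, 86, 88, 57]… (length divides ord_203(86)).
Cycle lengths of π_86 on ℤ/203ℤ: [6, 6, 6, 6, 6, 6, 6, 6, 6, 6, 6, 6, 6, 6, 6, 6, 6, 6, 6, 6, 6, 6, 6, 6, 6, 6, 6, 6, 3, 3, 2, 2, 2, 2, 2, 2, 2, 2, 2, 2, 2, 2, 2, 2, 1]; 45 cycles in total.
Σ(ℓ_i−1) = 203−45 = 158; sign = (−1)^158 = +1.
The Jacobi symbol (86|203) = +1 (Zolotarev) agrees.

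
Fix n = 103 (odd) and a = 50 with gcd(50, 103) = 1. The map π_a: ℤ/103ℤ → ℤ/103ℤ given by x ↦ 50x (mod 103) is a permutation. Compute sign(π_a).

Orbit of 25 under x↦50x: [25, 14, 82, 83, 30, 58, 16]… (length divides ord_103(50)).
The orbit structure of x ↦ 50x mod 103: 3 orbits of sizes [51, 51, 1].
Σ(ℓ_i−1) = 103−3 = 100; sign = (−1)^100 = +1.
Zolotarev: (50|103) = +1, matching the cycle-count sign.

+1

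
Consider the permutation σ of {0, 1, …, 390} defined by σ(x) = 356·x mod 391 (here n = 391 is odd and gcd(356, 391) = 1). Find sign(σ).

Start at x=67: 67 → 1 → 356 → 52 → 135 → 358 → 373 → … (one orbit).
Decompose π into cycles: lengths [22, 22, 22, 22, 22, 22, 22, 22, 22, 22, 22, 22, 22, 22, 22, 22, 22, 2, 2, 2, 2, 2, 2, 2, 2, 1] (26 cycles, including the fixed point 0).
391 − 26 = 365 transpositions; sign(π) = (−1)^365 = -1.

-1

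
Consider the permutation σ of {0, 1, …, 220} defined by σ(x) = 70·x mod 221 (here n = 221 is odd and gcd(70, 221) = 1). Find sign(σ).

Trace 1: π^k(1) = [1, 70, 38, 8, 118, 83, 64] for k=0..6.
Cycle type of π: 8×26 + 4×3 + 1; total 30 cycles.
sign(π) = (−1)^{n − #cycles} = (−1)^{221−30} = (−1)^191 = -1.
The Jacobi symbol (70|221) = -1 (Zolotarev) agrees.

-1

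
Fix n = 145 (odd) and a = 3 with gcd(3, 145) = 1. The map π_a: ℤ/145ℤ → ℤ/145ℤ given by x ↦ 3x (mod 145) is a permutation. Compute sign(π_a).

Start at x=142: 142 → 136 → 118 → 64 → 47 → 141 → 133 → … (one orbit).
Cycle type of π: 28×5 + 4 + 1; total 7 cycles.
145 − 7 = 138 transpositions; sign(π) = (−1)^138 = +1.
The Jacobi symbol (3|145) = +1 (Zolotarev) agrees.

+1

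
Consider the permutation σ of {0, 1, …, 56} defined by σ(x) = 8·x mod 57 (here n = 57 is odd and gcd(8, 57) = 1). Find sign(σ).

Trace 1: π^k(1) = [1, 8, 7, 56, 49, 50] for k=0..5.
11 cycles of lengths [6, 6, 6, 6, 6, 6, 6, 6, 6, 2, 1].
11 cycles on 57: each ℓ→(−1)^(ℓ−1), product (−1)^46 = +1.

+1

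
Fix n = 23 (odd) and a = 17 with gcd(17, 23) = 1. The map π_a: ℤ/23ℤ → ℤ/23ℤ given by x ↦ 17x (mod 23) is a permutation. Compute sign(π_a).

Start at x=4: 4 → 22 → 6 → 10 → 9 → 15 → 2 → … (one orbit).
π_17 has 2 disjoint cycles with lengths [22, 1] on {0,…,22}.
2 cycles on 23: each ℓ→(−1)^(ℓ−1), product (−1)^21 = -1.
Zolotarev: (17|23) = -1, matching the cycle-count sign.

-1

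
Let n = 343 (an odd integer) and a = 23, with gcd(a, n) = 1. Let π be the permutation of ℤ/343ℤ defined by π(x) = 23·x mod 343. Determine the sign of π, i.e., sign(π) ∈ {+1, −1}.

Trace 88: π^k(88) = [88, 309, 247, 193, 323, 226, 53] for k=0..6.
Cycle lengths of π_23 on ℤ/343ℤ: [147, 147, 21, 21, 3, 3, 1]; 7 cycles in total.
Σ(ℓ_i−1) = 343−7 = 336; sign = (−1)^336 = +1.
The Jacobi symbol (23|343) = +1 (Zolotarev) agrees.

+1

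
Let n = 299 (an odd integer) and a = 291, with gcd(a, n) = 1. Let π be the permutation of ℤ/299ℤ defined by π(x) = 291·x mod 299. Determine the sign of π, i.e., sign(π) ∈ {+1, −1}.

Orbit of 116 under x↦291x: [116, 268, 248, 109, 25, 99, 105]… (length divides ord_299(291)).
Cycle lengths of π_291 on ℤ/299ℤ: [44, 44, 44, 44, 44, 44, 22, 4, 4, 4, 1]; 11 cycles in total.
299 − 11 = 288 transpositions; sign(π) = (−1)^288 = +1.
(291|299)_J = +1 (Zolotarev's lemma cross-check).

+1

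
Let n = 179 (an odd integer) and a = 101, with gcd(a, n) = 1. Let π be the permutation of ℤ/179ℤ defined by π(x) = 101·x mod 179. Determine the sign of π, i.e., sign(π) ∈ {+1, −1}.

+1

Trace 47: π^k(47) = [47, 93, 85, 172, 9, 14, 161] for k=0..6.
Decompose π into cycles: lengths [89, 89, 1] (3 cycles, including the fixed point 0).
Σ(ℓ_i−1) = 179−3 = 176; sign = (−1)^176 = +1.
(101|179)_J = +1 (Zolotarev's lemma cross-check).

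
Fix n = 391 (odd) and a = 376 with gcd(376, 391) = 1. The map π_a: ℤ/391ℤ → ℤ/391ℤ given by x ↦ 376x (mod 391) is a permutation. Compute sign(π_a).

Orbit of 151 under x↦376x: [151, 81, 349, 239, 325, 208, 8]… (length divides ord_391(376)).
9 cycles of lengths [88, 88, 88, 88, 11, 11, 8, 8, 1].
9 cycles on 391: each ℓ→(−1)^(ℓ−1), product (−1)^382 = +1.

+1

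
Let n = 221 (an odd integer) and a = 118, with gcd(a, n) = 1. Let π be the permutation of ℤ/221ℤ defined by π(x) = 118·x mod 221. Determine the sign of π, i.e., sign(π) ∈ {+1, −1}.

Start at x=118: 118 → 1 → 118 (one orbit).
Cycle lengths of π_118 on ℤ/221ℤ: [2, 2, 2, 2, 2, 2, 2, 2, 2, 2, 2, 2, 2, 2, 2, 2, 2, 2, 2, 2, 2, 2, 2, 2, 2, 2, 2, 2, 2, 2, 2, 2, 2, 2, 2, 2, 2, 2, 2, 2, 2, 2, 2, 2, 2, 2, 2, 2, 2, 2, 2, 2, 2, 2, 2, 2, 2, 2, 2, 2, 2, 2, 2, 2, 2, 2, 2, 2, 2, 2, 2, 2, 2, 2, 2, 2, 2, 2, 2, 2, 2, 2, 2, 2, 2, 2, 2, 2, 2, 2, 2, 2, 2, 2, 2, 2, 2, 2, 2, 2, 2, 2, 2, 2, 1, 1, 1, 1, 1, 1, 1, 1, 1, 1, 1, 1, 1]; 117 cycles in total.
117 cycles on 221: each ℓ→(−1)^(ℓ−1), product (−1)^104 = +1.

+1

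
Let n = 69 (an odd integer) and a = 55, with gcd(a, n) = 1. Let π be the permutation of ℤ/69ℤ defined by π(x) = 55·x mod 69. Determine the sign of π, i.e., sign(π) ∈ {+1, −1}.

+1

Orbit of 25 under x↦55x: [25, 64, 1, 55, 58, 16, 52]… (length divides ord_69(55)).
9 cycles of lengths [11, 11, 11, 11, 11, 11, 1, 1, 1].
With 9 cycles on 69 points, sign = (−1)^{69−9} = +1.
Via Zolotarev, sign(π_{55}) = (55|69) = +1.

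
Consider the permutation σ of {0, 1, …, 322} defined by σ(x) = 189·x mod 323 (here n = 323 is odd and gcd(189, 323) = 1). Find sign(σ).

Trace 115: π^k(115) = [115, 94, 1, 189, 191, 246, 305] for k=0..6.
Cycle type of π: 8×38 + 2×9 + 1; total 48 cycles.
With 48 cycles on 323 points, sign = (−1)^{323−48} = -1.

-1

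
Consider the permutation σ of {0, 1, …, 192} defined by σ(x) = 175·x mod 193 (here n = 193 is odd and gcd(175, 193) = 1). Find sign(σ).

Start at x=189: 189 → 72 → 55 → 168 → 64 → 6 → 85 → … (one orbit).
Cycle type of π: 96×2 + 1; total 3 cycles.
sign(π) = (−1)^{n − #cycles} = (−1)^{193−3} = (−1)^190 = +1.

+1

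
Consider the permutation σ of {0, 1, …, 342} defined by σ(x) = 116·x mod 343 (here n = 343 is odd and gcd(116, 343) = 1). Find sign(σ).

+1

Start at x=18: 18 → 30 → 50 → 312 → 177 → 295 → 263 → … (one orbit).
The orbit structure of x ↦ 116x mod 343: 31 orbits of sizes [21, 21, 21, 21, 21, 21, 21, 21, 21, 21, 21, 21, 21, 21, 3, 3, 3, 3, 3, 3, 3, 3, 3, 3, 3, 3, 3, 3, 3, 3, 1].
Σ(ℓ_i−1) = 343−31 = 312; sign = (−1)^312 = +1.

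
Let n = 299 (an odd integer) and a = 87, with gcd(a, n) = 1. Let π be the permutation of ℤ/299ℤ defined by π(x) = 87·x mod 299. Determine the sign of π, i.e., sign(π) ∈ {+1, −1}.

Trace 256: π^k(256) = [256, 146, 144, 269, 81, 170, 139] for k=0..6.
Decompose π into cycles: lengths [33, 33, 33, 33, 33, 33, 33, 33, 11, 11, 3, 3, 3, 3, 1] (15 cycles, including the fixed point 0).
15 cycles on 299: each ℓ→(−1)^(ℓ−1), product (−1)^284 = +1.
Check: (87/299) = +1 by Zolotarev.

+1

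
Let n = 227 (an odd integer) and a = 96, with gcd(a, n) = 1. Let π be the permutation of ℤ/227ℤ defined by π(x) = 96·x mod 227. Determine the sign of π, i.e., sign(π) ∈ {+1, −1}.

-1

Start at x=190: 190 → 80 → 189 → 211 → 53 → 94 → 171 → … (one orbit).
The orbit structure of x ↦ 96x mod 227: 2 orbits of sizes [226, 1].
With 2 cycles on 227 points, sign = (−1)^{227−2} = -1.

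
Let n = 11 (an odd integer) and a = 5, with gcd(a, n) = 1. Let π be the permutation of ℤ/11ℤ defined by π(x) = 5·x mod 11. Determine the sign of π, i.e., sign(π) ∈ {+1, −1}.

+1

Orbit of 9 under x↦5x: [9, 1, 5, 3, 4]… (length divides ord_11(5)).
Cycle type of π: 5×2 + 1; total 3 cycles.
sign(π) = (−1)^{n − #cycles} = (−1)^{11−3} = (−1)^8 = +1.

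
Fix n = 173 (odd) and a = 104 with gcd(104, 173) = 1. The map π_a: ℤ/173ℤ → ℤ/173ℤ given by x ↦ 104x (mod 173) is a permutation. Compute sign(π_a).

Start at x=137: 137 → 62 → 47 → 44 → 78 → 154 → 100 → … (one orbit).
Decompose π into cycles: lengths [172, 1] (2 cycles, including the fixed point 0).
With 2 cycles on 173 points, sign = (−1)^{173−2} = -1.
Check: (104/173) = -1 by Zolotarev.

-1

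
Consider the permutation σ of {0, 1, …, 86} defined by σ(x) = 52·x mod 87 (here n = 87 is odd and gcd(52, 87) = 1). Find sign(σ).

+1

Start at x=1: 1 → 52 → 7 → 16 → 49 → 25 → 82 → 1 (one orbit).
Decompose π into cycles: lengths [7, 7, 7, 7, 7, 7, 7, 7, 7, 7, 7, 7, 1, 1, 1] (15 cycles, including the fixed point 0).
With 15 cycles on 87 points, sign = (−1)^{87−15} = +1.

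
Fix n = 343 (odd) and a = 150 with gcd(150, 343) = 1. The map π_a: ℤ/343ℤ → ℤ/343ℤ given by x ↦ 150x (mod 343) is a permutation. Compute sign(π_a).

Start at x=302: 302 → 24 → 170 → 118 → 207 → 180 → 246 → … (one orbit).
Cycle type of π: 294 + 42 + 6 + 1; total 4 cycles.
With 4 cycles on 343 points, sign = (−1)^{343−4} = -1.
(150|343)_J = -1 (Zolotarev's lemma cross-check).

-1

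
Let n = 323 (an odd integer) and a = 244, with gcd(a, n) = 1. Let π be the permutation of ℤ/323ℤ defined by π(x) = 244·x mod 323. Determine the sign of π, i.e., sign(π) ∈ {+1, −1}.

Start at x=106: 106 → 24 → 42 → 235 → 169 → 215 → 134 → … (one orbit).
Cycle type of π: 144×2 + 16 + 9×2 + 1; total 6 cycles.
n − c = 323 − 6 = 317; sign = (−1)^317 = -1.
Check: (244/323) = -1 by Zolotarev.

-1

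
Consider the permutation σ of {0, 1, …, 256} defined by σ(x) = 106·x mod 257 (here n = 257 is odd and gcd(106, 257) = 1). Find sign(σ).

-1

Trace 243: π^k(243) = [243, 58, 237, 193, 155, 239, 148] for k=0..6.
Cycle lengths of π_106 on ℤ/257ℤ: [256, 1]; 2 cycles in total.
Σ(ℓ_i−1) = 257−2 = 255; sign = (−1)^255 = -1.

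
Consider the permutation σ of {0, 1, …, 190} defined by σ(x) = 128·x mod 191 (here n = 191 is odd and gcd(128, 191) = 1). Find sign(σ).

+1

Trace 147: π^k(147) = [147, 98, 129, 86, 121, 17, 75] for k=0..6.
Cycle type of π: 95×2 + 1; total 3 cycles.
Σ(ℓ_i−1) = 191−3 = 188; sign = (−1)^188 = +1.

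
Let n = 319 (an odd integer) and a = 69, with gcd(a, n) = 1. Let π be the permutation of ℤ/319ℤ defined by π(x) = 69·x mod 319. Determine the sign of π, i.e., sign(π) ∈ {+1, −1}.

Orbit of 141 under x↦69x: [141, 159, 125, 12, 190, 31, 225]… (length divides ord_319(69)).
π_69 has 6 disjoint cycles with lengths [140, 140, 28, 5, 5, 1] on {0,…,318}.
sign(π) = (−1)^{n − #cycles} = (−1)^{319−6} = (−1)^313 = -1.
Via Zolotarev, sign(π_{69}) = (69|319) = -1.

-1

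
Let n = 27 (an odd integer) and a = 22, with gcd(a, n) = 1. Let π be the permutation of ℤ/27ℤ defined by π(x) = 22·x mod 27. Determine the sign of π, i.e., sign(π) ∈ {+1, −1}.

Orbit of 7 under x↦22x: [7, 19, 13, 16, 1, 22, 25]… (length divides ord_27(22)).
π_22 has 7 disjoint cycles with lengths [9, 9, 3, 3, 1, 1, 1] on {0,…,26}.
n − c = 27 − 7 = 20; sign = (−1)^20 = +1.
The Jacobi symbol (22|27) = +1 (Zolotarev) agrees.

+1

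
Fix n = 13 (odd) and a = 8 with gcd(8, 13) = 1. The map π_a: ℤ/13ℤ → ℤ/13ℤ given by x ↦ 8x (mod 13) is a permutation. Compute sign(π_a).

Start at x=5: 5 → 1 → 8 → 12 → 5 (one orbit).
4 cycles of lengths [4, 4, 4, 1].
4 cycles on 13: each ℓ→(−1)^(ℓ−1), product (−1)^9 = -1.
Zolotarev: (8|13) = -1, matching the cycle-count sign.

-1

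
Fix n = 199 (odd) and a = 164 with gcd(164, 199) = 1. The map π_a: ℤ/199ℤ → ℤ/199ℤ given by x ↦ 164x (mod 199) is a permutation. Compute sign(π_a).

Trace 76: π^k(76) = [76, 126, 167, 125, 3, 94, 93] for k=0..6.
Cycle type of π: 198 + 1; total 2 cycles.
Σ(ℓ_i−1) = 199−2 = 197; sign = (−1)^197 = -1.
(164|199)_J = -1 (Zolotarev's lemma cross-check).

-1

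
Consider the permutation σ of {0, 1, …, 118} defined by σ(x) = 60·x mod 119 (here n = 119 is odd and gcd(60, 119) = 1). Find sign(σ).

+1

Trace 43: π^k(43) = [43, 81, 100, 50, 25, 72, 36] for k=0..6.
9 cycles of lengths [24, 24, 24, 24, 8, 8, 3, 3, 1].
119 − 9 = 110 transpositions; sign(π) = (−1)^110 = +1.
Via Zolotarev, sign(π_{60}) = (60|119) = +1.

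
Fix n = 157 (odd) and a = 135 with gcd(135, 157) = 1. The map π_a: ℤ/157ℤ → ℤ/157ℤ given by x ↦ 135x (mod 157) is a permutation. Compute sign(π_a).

-1

Trace 1: π^k(1) = [1, 135, 13, 28, 12, 50, 156] for k=0..6.
Cycle lengths of π_135 on ℤ/157ℤ: [12, 12, 12, 12, 12, 12, 12, 12, 12, 12, 12, 12, 12, 1]; 14 cycles in total.
157 − 14 = 143 transpositions; sign(π) = (−1)^143 = -1.
The Jacobi symbol (135|157) = -1 (Zolotarev) agrees.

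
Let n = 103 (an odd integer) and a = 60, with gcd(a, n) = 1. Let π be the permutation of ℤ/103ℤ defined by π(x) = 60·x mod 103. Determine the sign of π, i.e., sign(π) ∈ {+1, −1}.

Trace 29: π^k(29) = [29, 92, 61, 55, 4, 34, 83] for k=0..6.
π_60 has 3 disjoint cycles with lengths [51, 51, 1] on {0,…,102}.
n − c = 103 − 3 = 100; sign = (−1)^100 = +1.
Via Zolotarev, sign(π_{60}) = (60|103) = +1.

+1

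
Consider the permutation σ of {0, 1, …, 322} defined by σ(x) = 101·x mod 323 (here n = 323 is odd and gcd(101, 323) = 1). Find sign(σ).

Orbit of 256 under x↦101x: [256, 16, 1, 101, 188, 254, 137]… (length divides ord_323(101)).
Decompose π into cycles: lengths [18, 18, 18, 18, 18, 18, 18, 18, 18, 18, 18, 18, 18, 18, 18, 18, 9, 9, 2, 2, 2, 2, 2, 2, 2, 2, 1] (27 cycles, including the fixed point 0).
323 − 27 = 296 transpositions; sign(π) = (−1)^296 = +1.
Zolotarev: (101|323) = +1, matching the cycle-count sign.

+1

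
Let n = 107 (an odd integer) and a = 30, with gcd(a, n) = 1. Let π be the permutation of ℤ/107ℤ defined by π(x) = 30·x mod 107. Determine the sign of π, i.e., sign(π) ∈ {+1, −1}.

Start at x=99: 99 → 81 → 76 → 33 → 27 → 61 → 11 → … (one orbit).
The orbit structure of x ↦ 30x mod 107: 3 orbits of sizes [53, 53, 1].
sign(π) = (−1)^{n − #cycles} = (−1)^{107−3} = (−1)^104 = +1.

+1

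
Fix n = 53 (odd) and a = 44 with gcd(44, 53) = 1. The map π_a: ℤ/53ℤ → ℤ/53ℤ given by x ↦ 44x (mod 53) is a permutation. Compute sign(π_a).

Trace 15: π^k(15) = [15, 24, 49, 36, 47, 1, 44] for k=0..6.
Decompose π into cycles: lengths [13, 13, 13, 13, 1] (5 cycles, including the fixed point 0).
n − c = 53 − 5 = 48; sign = (−1)^48 = +1.
Check: (44/53) = +1 by Zolotarev.

+1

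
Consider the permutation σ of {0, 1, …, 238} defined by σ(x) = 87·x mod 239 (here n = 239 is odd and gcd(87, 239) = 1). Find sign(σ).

+1

Orbit of 24 under x↦87x: [24, 176, 16, 197, 170, 211, 193]… (length divides ord_239(87)).
Cycle type of π: 119×2 + 1; total 3 cycles.
239 − 3 = 236 transpositions; sign(π) = (−1)^236 = +1.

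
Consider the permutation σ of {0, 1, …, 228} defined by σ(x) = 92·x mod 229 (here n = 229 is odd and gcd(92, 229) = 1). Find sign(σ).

Orbit of 64 under x↦92x: [64, 163, 111, 136, 146, 150, 60]… (length divides ord_229(92)).
Decompose π into cycles: lengths [228, 1] (2 cycles, including the fixed point 0).
229 − 2 = 227 transpositions; sign(π) = (−1)^227 = -1.

-1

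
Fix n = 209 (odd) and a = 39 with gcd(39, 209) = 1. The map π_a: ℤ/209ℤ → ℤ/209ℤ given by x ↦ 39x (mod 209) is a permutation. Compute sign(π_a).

-1

Trace 96: π^k(96) = [96, 191, 134, 1, 39, 58, 172] for k=0..6.
Cycle type of π: 10×19 + 1×19; total 38 cycles.
209 − 38 = 171 transpositions; sign(π) = (−1)^171 = -1.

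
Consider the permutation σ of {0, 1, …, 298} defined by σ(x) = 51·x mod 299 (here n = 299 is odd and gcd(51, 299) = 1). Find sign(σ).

-1

Orbit of 51 under x↦51x: [51, 209, 194, 27, 181, 261, 155]… (length divides ord_299(51)).
Cycle lengths of π_51 on ℤ/299ℤ: [22, 22, 22, 22, 22, 22, 22, 22, 22, 22, 22, 22, 22, 2, 2, 2, 2, 2, 2, 1]; 20 cycles in total.
20 cycles on 299: each ℓ→(−1)^(ℓ−1), product (−1)^279 = -1.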